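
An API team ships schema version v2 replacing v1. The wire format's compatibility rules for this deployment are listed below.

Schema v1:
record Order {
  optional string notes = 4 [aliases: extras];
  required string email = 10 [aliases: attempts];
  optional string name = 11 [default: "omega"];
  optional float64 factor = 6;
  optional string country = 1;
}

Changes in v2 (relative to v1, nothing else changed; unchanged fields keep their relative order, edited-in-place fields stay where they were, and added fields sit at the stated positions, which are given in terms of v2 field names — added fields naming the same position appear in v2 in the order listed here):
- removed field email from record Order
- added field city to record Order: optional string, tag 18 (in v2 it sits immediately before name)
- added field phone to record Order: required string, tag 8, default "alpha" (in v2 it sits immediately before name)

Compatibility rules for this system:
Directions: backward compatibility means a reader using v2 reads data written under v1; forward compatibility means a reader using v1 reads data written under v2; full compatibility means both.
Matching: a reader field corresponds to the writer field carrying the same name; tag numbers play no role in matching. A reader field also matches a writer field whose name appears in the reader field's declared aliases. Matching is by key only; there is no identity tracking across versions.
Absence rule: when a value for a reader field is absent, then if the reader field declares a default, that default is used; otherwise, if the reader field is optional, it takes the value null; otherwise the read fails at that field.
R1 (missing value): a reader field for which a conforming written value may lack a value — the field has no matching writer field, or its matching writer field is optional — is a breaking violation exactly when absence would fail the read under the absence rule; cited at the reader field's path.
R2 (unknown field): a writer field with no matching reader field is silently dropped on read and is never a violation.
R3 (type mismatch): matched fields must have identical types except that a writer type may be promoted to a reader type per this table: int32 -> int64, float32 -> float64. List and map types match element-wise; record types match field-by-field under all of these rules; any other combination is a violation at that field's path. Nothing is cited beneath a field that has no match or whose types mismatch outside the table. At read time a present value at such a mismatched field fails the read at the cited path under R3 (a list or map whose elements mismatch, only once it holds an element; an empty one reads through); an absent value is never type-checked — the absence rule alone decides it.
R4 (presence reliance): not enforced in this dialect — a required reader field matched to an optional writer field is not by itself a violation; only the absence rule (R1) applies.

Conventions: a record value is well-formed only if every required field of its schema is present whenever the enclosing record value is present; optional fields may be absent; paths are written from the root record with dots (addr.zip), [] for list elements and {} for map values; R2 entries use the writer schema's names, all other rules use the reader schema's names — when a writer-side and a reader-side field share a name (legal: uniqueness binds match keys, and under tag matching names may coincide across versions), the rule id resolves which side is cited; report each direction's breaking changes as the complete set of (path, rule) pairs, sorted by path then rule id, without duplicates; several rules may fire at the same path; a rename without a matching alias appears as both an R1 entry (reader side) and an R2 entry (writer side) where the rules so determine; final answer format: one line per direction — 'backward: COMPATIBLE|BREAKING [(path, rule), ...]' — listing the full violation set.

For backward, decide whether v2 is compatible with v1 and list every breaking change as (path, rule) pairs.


backward: COMPATIBLE []

the writer's type comes first in each Order pair
backward pass over Order, reader schema v2, writer schema v1:
  writer optional, string -> string: reader notes maps from writer notes
  no writer field matches reader city
  no writer field matches reader phone
  writer optional, string -> string: reader name maps from writer name
  writer optional, float64 -> float64: reader factor maps from writer factor
  writer optional, string -> string: reader country maps from writer country
  email (writer side), unknown to reader
  nothing fires on Order: backward is COMPATIBLE
checking off the Order differences that do not matter here:
  removed field email from record Order -> affects forward compatibility only, which is not asked
  added field city to record Order: optional string, tag 18 (in v2 it sits immediately before name) -> no rule fires on it in Order's dialect; the asked verdict holds
  added field phone to record Order: required string, tag 8, default "alpha" (in v2 it sits immediately before name) -> no rule fires on it in Order's dialect; the asked verdict holds


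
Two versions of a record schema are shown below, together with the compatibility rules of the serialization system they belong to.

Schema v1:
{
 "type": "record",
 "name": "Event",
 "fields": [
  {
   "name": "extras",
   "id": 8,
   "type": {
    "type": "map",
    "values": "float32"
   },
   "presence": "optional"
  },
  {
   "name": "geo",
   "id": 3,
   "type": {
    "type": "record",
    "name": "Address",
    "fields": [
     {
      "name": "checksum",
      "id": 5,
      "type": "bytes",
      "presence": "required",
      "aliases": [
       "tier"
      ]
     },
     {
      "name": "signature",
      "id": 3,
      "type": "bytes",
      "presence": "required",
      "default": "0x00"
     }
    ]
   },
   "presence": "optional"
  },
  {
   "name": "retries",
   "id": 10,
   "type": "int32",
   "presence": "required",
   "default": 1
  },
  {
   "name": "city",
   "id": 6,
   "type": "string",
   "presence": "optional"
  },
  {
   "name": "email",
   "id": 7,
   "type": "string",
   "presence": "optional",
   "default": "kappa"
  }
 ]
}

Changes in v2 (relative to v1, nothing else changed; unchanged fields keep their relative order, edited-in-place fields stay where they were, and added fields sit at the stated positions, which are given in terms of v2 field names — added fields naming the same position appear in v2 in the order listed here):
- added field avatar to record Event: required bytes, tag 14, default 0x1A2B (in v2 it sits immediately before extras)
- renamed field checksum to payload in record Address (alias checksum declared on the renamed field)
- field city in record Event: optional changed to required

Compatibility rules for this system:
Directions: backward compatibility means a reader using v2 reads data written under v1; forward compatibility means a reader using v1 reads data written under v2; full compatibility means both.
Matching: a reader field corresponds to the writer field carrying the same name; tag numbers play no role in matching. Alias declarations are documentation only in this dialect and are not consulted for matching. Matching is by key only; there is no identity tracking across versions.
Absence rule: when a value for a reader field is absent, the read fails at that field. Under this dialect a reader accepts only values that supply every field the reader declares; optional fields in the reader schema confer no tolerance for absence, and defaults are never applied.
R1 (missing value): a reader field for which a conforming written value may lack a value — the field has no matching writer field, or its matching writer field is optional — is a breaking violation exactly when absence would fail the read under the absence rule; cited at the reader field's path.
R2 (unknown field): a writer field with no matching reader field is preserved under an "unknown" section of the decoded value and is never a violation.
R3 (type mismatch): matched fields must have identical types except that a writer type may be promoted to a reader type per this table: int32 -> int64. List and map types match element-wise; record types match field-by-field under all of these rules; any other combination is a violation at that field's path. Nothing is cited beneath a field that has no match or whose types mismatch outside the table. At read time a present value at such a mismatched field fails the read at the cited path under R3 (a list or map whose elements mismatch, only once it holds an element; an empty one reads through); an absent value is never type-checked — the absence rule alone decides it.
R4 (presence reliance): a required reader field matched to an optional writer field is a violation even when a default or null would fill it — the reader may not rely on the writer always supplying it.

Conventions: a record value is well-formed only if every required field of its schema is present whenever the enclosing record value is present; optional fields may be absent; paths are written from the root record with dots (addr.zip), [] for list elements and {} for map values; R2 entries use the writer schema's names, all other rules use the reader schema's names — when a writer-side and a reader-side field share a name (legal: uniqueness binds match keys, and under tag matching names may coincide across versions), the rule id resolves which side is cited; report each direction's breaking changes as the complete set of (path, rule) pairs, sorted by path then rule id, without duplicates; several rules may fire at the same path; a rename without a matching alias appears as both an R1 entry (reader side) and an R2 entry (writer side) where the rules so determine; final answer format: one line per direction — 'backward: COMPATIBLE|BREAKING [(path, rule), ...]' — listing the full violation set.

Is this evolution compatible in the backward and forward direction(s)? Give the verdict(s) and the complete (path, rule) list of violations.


backward: BREAKING [(avatar, R1), (city, R1), (city, R4), (email, R1), (extras, R1), (geo, R1), (geo.payload, R1)]; forward: BREAKING [(email, R1), (extras, R1), (geo, R1), (geo.checksum, R1)]

each type pair in Event: writer, then reader
backward for Event (reader v2, writer v1):
  no writer field matches reader avatar
  extras <- extras (map<string, float32> -> map<string, float32>, writer optional)
  geo <- geo (Address -> Address, writer optional)
  retries <- retries (int32 -> int32, writer required)
  city <- city (string -> string, writer optional)
  email <- email (string -> string, writer optional)
  no writer field matches reader geo.payload
  geo.signature <- geo.signature (bytes -> bytes, writer required)
  writer geo.checksum: unknown to reader
  breaking: (avatar, R1)
  breaking: (city, R1)
  breaking: (city, R4)
  breaking: (email, R1)
  breaking: (extras, R1)
  breaking: (geo, R1)
  breaking: (geo.payload, R1)
  => backward verdict for Event: BREAKING, 7 violation(s)
forward for Event (reader v1, writer v2):
  extras <- extras (map<string, float32> -> map<string, float32>, writer optional)
  geo <- geo (Address -> Address, writer optional)
  retries <- retries (int32 -> int32, writer required)
  city <- city (string -> string, writer required)
  email <- email (string -> string, writer optional)
  writer avatar: unknown to reader
  no writer field matches reader geo.checksum
  geo.signature <- geo.signature (bytes -> bytes, writer required)
  writer geo.payload: unknown to reader
  breaking: (email, R1)
  breaking: (extras, R1)
  breaking: (geo, R1)
  breaking: (geo.checksum, R1)
  => forward verdict for Event: BREAKING, 4 violation(s)


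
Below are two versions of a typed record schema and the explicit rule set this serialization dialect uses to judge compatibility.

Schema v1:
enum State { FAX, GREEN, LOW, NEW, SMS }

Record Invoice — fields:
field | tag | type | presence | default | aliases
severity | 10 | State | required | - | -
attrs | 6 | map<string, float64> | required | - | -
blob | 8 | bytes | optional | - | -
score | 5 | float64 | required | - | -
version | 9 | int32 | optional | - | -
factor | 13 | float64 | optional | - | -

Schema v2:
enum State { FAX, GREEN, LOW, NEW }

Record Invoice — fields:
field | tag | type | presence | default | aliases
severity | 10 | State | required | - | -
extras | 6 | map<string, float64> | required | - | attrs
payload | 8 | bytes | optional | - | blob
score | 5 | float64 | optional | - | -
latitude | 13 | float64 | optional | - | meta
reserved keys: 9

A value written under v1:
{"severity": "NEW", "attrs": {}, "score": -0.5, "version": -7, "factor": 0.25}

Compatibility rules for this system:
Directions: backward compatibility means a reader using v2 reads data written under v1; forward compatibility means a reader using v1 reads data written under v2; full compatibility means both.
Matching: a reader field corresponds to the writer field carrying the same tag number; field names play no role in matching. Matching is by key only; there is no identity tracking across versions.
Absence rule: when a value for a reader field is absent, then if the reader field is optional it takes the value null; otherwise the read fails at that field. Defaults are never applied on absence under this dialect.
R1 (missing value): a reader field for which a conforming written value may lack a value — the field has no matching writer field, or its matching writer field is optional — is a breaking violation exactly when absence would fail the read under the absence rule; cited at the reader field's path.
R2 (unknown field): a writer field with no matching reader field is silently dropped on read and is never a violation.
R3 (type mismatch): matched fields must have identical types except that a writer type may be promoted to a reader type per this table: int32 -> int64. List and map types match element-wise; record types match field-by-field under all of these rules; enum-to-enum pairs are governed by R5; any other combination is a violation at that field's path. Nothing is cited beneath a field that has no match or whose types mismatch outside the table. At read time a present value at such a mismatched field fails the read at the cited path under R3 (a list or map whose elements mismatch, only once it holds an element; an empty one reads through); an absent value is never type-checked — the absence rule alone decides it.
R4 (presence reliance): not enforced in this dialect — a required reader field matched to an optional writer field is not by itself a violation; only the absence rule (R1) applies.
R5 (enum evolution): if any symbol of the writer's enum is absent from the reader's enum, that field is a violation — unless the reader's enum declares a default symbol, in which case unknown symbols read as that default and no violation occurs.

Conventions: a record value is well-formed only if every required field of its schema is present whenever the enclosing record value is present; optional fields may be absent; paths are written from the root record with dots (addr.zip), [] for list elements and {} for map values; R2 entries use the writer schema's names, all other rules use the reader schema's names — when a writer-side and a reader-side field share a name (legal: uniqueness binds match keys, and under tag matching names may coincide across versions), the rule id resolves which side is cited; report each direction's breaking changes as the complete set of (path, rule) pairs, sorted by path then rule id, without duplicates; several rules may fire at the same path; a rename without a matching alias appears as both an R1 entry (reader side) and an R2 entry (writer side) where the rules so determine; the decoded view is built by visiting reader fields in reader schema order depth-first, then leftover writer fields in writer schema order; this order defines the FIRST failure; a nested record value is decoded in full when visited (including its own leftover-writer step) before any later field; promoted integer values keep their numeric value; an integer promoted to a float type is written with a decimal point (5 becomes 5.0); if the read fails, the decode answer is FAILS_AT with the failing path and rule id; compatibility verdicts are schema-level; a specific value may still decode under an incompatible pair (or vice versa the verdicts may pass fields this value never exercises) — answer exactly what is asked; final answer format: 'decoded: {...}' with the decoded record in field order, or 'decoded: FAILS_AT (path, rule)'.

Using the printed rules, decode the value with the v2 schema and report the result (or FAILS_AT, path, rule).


each type pair in Invoice: writer, then reader
decode (reader v2):
  severity := "NEW"
  extras := {} (from writer attrs)
  payload := null (missing; optional => null)
  score := -0.5
  latitude := 0.25 (from writer factor)
  writer version: no reader field; dropped
  => decoded: {"severity": "NEW", "extras": {}, "payload": null, "score": -0.5, "latitude": 0.25}
ruling out the remaining Invoice differences:
  enum State (field severity in record Invoice): symbol SMS removed -> affects the rule determinations only; this particular Invoice value decodes identically
  field score in record Invoice: required changed to optional -> affects the rule determinations only; this particular Invoice value decodes identically

decoded: {"severity": "NEW", "extras": {}, "payload": null, "score": -0.5, "latitude": 0.25}


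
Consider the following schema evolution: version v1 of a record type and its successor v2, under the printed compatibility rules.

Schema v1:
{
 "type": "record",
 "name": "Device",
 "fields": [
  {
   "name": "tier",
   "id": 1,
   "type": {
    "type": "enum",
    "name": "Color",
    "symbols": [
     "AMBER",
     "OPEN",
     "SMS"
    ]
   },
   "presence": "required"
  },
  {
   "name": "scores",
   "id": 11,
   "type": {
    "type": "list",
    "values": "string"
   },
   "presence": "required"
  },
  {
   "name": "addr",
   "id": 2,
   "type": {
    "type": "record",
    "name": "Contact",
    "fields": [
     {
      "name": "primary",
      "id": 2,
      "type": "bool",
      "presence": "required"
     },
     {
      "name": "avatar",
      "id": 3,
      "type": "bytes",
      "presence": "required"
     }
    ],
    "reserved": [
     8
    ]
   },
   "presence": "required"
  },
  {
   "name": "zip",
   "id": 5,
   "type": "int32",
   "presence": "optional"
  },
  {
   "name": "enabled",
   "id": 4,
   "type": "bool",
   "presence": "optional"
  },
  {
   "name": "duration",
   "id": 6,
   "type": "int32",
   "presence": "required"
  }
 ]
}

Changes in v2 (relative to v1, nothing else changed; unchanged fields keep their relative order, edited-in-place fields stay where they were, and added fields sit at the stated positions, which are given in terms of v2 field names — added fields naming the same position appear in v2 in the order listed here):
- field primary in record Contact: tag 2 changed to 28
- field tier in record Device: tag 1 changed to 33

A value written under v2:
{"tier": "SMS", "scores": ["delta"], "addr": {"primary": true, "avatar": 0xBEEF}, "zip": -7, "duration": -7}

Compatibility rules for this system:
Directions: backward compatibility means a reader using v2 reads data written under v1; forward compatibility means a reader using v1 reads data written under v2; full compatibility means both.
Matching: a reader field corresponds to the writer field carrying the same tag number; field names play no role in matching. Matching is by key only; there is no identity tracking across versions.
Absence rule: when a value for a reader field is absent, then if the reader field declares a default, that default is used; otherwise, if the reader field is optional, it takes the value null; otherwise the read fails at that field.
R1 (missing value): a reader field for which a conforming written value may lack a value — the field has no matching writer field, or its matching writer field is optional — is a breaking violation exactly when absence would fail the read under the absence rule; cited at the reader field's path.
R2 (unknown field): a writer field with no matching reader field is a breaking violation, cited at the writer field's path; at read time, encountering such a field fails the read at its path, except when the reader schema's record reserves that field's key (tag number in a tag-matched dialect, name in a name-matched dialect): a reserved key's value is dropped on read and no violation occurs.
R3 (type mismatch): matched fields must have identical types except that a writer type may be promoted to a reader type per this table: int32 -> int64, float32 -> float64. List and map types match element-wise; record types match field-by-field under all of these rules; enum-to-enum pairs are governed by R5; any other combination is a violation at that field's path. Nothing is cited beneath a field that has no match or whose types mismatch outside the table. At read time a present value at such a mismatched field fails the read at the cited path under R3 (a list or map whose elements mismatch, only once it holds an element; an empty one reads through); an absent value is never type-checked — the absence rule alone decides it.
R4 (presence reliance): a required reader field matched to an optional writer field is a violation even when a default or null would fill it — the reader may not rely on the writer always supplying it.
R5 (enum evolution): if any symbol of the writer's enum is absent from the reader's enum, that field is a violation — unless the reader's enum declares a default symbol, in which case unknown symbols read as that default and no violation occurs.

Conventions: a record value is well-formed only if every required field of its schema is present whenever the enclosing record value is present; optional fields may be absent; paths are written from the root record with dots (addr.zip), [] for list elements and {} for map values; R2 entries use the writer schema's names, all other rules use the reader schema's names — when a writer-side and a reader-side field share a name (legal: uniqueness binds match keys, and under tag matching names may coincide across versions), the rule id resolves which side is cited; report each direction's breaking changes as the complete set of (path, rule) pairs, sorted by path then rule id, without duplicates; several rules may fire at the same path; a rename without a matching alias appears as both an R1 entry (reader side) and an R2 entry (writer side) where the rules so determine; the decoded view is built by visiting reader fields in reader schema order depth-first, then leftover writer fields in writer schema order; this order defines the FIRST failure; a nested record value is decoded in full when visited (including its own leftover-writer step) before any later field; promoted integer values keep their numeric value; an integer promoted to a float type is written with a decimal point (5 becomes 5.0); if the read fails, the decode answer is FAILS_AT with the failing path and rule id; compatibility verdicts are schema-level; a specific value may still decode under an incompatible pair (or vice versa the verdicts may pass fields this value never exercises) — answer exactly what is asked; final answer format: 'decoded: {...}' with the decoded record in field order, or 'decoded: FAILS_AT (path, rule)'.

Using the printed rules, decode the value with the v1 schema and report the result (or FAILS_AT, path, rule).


decoded: FAILS_AT (tier, R1)

the writer's type comes first in each Device pair
migrating the Device value to v1:
  read fails at tier under R1 (no fill)
  => FAILS_AT (tier, R1)
the other Device changes do not affect what is asked:
  field primary in record Contact: tag 2 changed to 28 -> schema-level compatibility only; this Device value's decode is unchanged


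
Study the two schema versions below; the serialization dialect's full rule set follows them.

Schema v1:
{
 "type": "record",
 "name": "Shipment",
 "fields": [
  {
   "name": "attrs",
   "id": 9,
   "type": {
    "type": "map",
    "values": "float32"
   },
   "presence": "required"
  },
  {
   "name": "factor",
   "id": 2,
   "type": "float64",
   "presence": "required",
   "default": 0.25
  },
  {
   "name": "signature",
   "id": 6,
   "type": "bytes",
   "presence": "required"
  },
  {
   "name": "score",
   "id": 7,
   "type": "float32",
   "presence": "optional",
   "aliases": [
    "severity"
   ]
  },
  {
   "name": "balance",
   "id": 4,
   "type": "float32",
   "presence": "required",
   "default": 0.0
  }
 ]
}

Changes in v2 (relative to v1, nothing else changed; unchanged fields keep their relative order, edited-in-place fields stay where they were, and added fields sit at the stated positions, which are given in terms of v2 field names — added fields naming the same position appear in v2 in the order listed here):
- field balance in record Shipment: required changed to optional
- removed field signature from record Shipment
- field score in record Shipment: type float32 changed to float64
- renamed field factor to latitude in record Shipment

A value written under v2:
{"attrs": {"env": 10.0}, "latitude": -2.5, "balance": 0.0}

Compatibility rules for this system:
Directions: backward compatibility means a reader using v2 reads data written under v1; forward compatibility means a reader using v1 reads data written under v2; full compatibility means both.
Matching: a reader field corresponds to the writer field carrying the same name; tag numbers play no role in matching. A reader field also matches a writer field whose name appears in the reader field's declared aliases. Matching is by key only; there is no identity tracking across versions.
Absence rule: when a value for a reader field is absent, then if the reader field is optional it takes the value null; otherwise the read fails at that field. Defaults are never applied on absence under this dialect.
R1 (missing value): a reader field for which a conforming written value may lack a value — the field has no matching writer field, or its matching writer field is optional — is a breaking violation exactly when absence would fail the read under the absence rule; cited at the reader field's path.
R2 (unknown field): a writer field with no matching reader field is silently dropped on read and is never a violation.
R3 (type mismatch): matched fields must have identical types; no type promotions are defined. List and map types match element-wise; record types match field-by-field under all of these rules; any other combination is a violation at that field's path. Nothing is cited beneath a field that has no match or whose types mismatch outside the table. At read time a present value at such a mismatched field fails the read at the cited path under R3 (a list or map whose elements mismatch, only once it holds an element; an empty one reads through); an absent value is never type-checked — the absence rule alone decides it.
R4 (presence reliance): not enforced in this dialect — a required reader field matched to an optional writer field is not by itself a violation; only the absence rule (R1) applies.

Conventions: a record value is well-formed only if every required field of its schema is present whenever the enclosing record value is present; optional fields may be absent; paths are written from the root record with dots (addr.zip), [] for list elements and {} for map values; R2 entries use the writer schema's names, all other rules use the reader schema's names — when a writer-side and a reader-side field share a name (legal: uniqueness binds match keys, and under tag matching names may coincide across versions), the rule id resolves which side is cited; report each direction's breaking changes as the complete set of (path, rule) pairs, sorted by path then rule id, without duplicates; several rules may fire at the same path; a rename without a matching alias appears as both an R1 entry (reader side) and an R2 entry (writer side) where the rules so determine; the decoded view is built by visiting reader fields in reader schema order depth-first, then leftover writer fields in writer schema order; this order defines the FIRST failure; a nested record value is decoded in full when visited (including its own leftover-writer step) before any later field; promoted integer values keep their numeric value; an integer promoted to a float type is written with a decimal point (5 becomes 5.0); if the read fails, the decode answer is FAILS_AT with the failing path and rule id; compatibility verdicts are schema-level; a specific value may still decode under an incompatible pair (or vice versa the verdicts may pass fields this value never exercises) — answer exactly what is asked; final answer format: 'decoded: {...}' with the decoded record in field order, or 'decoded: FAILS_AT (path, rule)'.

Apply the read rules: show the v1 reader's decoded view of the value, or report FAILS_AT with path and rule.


arrows below run writer -> reader for Shipment
decode walk for Shipment under reader schema v1:
  attrs := {"env": 10.0}
  read fails at factor under R1 (no fill)
  => FAILS_AT (factor, R1)
the rest of the Shipment diff is inert for this question:
  field balance in record Shipment: required changed to optional -> schema-level compatibility only; this Shipment value's decode is unchanged
  removed field signature from record Shipment -> schema-level compatibility only; this Shipment value's decode is unchanged
  field score in record Shipment: type float32 changed to float64 -> schema-level compatibility only; this Shipment value's decode is unchanged

decoded: FAILS_AT (factor, R1)


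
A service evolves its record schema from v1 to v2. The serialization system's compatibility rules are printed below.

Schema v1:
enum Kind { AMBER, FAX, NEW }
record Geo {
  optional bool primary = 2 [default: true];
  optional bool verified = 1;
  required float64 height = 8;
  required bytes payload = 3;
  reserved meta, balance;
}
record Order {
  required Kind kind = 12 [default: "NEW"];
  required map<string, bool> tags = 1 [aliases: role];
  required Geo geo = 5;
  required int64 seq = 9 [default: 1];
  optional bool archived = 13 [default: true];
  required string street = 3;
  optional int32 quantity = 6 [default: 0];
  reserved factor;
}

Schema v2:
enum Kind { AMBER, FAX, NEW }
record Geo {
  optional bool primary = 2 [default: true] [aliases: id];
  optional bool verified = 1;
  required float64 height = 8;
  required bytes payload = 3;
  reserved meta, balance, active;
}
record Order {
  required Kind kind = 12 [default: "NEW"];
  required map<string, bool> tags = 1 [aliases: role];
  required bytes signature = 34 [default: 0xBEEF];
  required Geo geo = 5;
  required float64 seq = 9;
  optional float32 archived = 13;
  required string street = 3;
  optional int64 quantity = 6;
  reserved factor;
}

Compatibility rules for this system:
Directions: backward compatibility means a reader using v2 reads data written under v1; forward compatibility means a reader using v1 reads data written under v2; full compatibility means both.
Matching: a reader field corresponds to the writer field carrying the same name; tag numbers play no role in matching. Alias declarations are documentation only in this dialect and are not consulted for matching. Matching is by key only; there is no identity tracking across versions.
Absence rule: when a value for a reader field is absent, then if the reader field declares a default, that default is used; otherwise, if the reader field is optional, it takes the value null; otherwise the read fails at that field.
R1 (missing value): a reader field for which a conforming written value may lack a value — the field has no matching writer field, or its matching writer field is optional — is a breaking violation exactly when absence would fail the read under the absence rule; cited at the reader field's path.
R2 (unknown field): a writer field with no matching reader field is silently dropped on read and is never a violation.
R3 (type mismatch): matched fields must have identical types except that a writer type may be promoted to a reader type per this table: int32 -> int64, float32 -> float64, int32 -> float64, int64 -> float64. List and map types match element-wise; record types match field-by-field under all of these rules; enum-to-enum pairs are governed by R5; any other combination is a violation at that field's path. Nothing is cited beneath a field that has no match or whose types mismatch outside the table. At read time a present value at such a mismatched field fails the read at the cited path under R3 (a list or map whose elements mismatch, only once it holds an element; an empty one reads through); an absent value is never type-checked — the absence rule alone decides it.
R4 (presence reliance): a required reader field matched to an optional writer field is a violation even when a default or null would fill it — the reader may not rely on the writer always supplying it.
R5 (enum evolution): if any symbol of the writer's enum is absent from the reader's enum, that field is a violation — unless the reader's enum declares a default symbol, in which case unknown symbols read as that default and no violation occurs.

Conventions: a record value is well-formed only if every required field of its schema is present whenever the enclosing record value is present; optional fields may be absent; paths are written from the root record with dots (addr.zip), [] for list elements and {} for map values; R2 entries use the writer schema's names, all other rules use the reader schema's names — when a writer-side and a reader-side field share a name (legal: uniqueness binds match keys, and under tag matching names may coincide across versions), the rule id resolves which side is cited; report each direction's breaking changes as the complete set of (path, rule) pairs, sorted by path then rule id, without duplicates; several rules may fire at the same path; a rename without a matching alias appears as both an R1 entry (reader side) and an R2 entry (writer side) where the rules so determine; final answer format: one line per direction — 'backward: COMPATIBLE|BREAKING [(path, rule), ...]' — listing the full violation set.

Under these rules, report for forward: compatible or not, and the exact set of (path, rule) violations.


each type pair in Order: writer, then reader
checking forward for Order: reader v1 against writer v2:
  kind: Kind -> Kind, writer required; from kind
  tags: map<string, bool> -> map<string, bool>, writer required; from tags
  geo: Geo -> Geo, writer required; from geo
  seq: float64 -> int64, writer required; from seq
  archived: float32 -> bool, writer optional; from archived
  street: string -> string, writer required; from street
  quantity: int64 -> int32, writer optional; from quantity
  signature (writer side), unknown to reader
  geo.primary: bool -> bool, writer optional; from geo.primary
  geo.verified: bool -> bool, writer optional; from geo.verified
  geo.height: float64 -> float64, writer required; from geo.height
  geo.payload: bytes -> bytes, writer required; from geo.payload
  violation R3 at archived
  violation R3 at quantity
  violation R3 at seq
  => forward verdict for Order: BREAKING, 3 violation(s)
diffs on Order not affecting the asked answer:
  added field signature to record Order: required bytes, tag 34, default 0xBEEF (in v2 it sits immediately before geo) -> triggers nothing under Order's printed rules — same verdict

forward: BREAKING [(archived, R3), (quantity, R3), (seq, R3)]


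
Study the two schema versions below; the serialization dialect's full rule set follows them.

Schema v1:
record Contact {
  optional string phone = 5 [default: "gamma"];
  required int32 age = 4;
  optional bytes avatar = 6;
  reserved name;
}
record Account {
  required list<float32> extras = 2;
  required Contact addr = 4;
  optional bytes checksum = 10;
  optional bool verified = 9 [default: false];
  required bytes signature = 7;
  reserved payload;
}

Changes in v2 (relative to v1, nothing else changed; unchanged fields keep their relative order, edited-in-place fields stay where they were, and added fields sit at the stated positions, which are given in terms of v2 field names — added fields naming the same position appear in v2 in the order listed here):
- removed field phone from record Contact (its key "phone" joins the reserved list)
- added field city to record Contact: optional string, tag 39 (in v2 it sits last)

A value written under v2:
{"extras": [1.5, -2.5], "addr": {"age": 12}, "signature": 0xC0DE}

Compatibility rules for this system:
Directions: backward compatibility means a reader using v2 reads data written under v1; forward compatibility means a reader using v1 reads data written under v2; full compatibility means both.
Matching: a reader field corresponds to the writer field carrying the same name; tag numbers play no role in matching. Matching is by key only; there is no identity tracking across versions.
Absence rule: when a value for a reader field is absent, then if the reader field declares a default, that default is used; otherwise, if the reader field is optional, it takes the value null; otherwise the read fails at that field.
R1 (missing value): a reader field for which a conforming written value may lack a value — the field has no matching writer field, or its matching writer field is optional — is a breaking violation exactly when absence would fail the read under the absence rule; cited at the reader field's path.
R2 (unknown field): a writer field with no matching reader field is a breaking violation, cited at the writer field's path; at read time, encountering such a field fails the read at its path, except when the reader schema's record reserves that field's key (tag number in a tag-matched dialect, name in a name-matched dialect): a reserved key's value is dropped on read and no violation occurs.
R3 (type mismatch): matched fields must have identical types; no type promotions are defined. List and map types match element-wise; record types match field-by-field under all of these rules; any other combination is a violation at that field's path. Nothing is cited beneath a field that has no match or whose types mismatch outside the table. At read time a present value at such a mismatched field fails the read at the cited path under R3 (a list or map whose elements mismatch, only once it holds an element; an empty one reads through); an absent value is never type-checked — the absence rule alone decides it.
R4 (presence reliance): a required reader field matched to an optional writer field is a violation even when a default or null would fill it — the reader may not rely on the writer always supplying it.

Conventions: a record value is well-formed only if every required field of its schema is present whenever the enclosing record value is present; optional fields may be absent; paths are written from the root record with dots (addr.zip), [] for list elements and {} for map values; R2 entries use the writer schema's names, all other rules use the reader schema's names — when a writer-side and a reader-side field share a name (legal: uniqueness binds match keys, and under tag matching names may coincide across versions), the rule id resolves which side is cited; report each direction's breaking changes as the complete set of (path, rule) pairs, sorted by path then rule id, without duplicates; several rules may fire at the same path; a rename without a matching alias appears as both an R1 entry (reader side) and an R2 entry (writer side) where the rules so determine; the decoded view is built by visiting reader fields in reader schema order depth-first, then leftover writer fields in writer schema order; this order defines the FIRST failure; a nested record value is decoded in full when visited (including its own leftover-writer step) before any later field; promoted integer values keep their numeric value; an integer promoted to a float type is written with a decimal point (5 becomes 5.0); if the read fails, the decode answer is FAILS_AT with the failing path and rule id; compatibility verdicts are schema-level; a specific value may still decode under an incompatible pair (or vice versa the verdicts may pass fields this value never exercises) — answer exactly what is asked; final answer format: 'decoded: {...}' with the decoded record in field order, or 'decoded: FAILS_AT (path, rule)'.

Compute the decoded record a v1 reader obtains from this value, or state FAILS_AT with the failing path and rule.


decoded: {"extras": [1.5, -2.5], "addr": {"phone": "gamma", "age": 12, "avatar": null}, "checksum": null, "verified": false, "signature": 0xC0DE}

each type pair in Account: writer, then reader
decoding the Account value with the v1 reader:
  extras := [1.5, -2.5]
  addr.phone := "gamma" (absent -> default)
  addr.age := 12
  addr.avatar := null (absent, optional -> null)
  checksum := null (absent, optional -> null)
  verified := false (absent -> default)
  signature := 0xC0DE
  => decoded: {"extras": [1.5, -2.5], "addr": {"phone": "gamma", "age": 12, "avatar": null}, "checksum": null, "verified": false, "signature": 0xC0DE}
remaining Account differences; none change what is asked:
  removed field phone from record Contact (its key "phone" joins the reserved list) -> no rule fires on it and the decoded Account view is identical with or without it
  added field city to record Contact: optional string, tag 39 (in v2 it sits last) -> schema-level compatibility only; this Account value's decode is unchanged
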